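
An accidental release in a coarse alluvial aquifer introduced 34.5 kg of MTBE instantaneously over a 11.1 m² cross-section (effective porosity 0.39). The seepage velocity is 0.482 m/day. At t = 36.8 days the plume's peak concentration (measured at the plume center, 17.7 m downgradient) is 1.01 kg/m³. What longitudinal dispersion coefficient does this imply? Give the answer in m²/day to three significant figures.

At the plume center C_max = M/(n_e·A·√(4πDt)), so D = M²/(4πt·(n_e·A·C_max)²).
n_e·A·C_max = 0.39 × 11.1 × 1.01 = 4.372 kg/m.
D = 34.5²/(4π × 36.8 × 4.372²) = 0.135 m²/day.

0.135 m²/day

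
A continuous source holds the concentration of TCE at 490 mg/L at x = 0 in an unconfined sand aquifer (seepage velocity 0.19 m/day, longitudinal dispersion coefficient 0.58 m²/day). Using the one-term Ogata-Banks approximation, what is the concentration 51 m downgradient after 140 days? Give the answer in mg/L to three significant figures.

13.6 mg/L

For a continuous step input, C/C₀ ≈ ½·erfc((x−vt)/(2√(Dt))).
vt = 0.19 × 140 = 26.6 m and 2√(Dt) = 2√(0.58 × 140) = 18.02 m.
Argument (x−vt)/(2√(Dt)) = (51 − 26.6)/18.02 = 1.354; ½·erfc(1.354) = 0.02776.
C = 490 × 0.02776 = 13.6 mg/L.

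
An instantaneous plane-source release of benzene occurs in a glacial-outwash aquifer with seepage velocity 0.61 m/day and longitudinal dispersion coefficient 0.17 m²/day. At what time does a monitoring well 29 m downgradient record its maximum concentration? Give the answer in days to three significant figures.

For the 1D instantaneous-source solution, setting ∂C/∂t = 0 at fixed x gives v²t² + 2Dt − x² = 0, so t = (√(D² + v²x²) − D)/v².
√(D² + v²x²) = √(0.17² + 0.61² × 29²) = 17.69; v² = 0.3721.
t = (17.69 − 0.17)/0.3721 = 47.1 days (vs. the pure-advection estimate x/v = 47.5 d).

47.1 days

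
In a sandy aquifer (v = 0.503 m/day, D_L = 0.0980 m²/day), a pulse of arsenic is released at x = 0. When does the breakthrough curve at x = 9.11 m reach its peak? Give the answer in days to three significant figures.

For the 1D instantaneous-source solution, setting ∂C/∂t = 0 at fixed x gives v²t² + 2Dt − x² = 0, so t = (√(D² + v²x²) − D)/v².
√(D² + v²x²) = √(0.0980² + 0.503² × 9.11²) = 4.583; v² = 0.253009.
t = (4.583 − 0.0980)/0.253009 = 17.7 days (vs. the pure-advection estimate x/v = 18.1 d).

17.7 days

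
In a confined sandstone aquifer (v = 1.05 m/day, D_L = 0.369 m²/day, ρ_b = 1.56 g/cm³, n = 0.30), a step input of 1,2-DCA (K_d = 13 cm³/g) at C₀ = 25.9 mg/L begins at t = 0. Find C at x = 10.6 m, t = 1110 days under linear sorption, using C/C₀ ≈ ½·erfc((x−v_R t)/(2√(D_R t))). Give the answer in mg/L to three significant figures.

Retardation factor R = 1 + ρ_b·K_d/n = 1 + 1.56 × 13/0.30 = 68.60.
Sorption retards both mechanisms: v_R = v/R = 0.01531 m/day, D_R = D/R = 0.005379 m²/day.
v_R·t = 0.01531 × 1110 = 16.9941 m; 2√(D_R t) = 4.887 m; argument = (10.6 − 16.9941)/4.887 = -1.308.
C = C₀ × ½·erfc(-1.308) = 25.9 × 0.9678 = 25.1 mg/L.

25.1 mg/L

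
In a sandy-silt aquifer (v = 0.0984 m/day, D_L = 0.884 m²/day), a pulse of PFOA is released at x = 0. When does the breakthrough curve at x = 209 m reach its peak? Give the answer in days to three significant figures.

For the 1D instantaneous-source solution, setting ∂C/∂t = 0 at fixed x gives v²t² + 2Dt − x² = 0, so t = (√(D² + v²x²) − D)/v².
√(D² + v²x²) = √(0.884² + 0.0984² × 209²) = 20.58; v² = 0.00968256.
t = (20.58 − 0.884)/0.00968256 = 2030 days (vs. the pure-advection estimate x/v = 2120 d).

2030 days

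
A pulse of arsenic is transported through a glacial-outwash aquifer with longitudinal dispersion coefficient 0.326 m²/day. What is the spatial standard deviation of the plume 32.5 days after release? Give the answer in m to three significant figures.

Dispersive spreading gives a Gaussian with σ² = 2Dt; advection only shifts the center.
σ = √(2 × 0.326 × 32.5) = 4.60 m.

4.60 m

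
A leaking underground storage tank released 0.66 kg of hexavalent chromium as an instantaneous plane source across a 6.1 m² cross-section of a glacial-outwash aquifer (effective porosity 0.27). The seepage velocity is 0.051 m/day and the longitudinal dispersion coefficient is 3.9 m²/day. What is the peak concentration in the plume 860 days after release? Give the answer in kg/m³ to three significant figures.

0.00195 kg/m³

The peak of an instantaneous 1D plume sits at x = vt; there the Gaussian factor is 1 and C_max = M/(n_e·A·√(4πDt)), where n_e·A is the pore area the mass is dissolved in.
√(4πDt) = √(4π × 3.9 × 860) = 205.3 m, so C_max = 0.66/(0.27 × 6.1 × 205.3) = 0.00195 kg/m³.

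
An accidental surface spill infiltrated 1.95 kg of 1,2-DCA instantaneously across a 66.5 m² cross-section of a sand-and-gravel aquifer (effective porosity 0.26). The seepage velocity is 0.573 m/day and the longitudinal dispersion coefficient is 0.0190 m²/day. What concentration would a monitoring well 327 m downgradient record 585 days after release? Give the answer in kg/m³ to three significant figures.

0.00210 kg/m³

For an instantaneous plane source, C(x,t) = M/(n_e·A·√(4πDt)) · exp(−(x−vt)²/(4Dt)), with n_e·A the pore (flow) area.
Plume center vt = 0.573 × 585 = 335.205 m, so the well at 327 m is 8.205 m upgradient of the peak.
√(4πDt) = 11.82 m, giving peak height M/(n_e·A·√(4πDt)) = 1.95/(0.26 × 66.5 × 11.82) = 0.009542 kg/m³.
(x−vt)²/(4Dt) = (-8.205)²/(4 × 0.0190 × 585) = 1.514; exp(−1.514) = 0.2200.
C = 0.009542 × 0.2200 = 0.00210 kg/m³.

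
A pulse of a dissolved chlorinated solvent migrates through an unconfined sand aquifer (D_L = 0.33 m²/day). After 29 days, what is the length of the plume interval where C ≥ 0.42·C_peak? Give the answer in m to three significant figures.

The plume is Gaussian with σ = √(2Dt) = √(2 × 0.33 × 29) = 4.375 m.
C/C_peak = exp(−Δx²/(2σ²)) = 0.42 ⇒ Δx = σ·√(−2 ln 0.42) = 4.375 × 1.317 = 5.762 m.
Width = 2Δx = 11.5 m.

11.5 m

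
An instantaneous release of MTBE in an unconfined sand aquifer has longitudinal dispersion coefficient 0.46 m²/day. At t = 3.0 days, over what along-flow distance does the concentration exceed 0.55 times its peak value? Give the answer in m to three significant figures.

The plume is Gaussian with σ = √(2Dt) = √(2 × 0.46 × 3.0) = 1.661 m.
C/C_peak = exp(−Δx²/(2σ²)) = 0.55 ⇒ Δx = σ·√(−2 ln 0.55) = 1.661 × 1.093 = 1.815 m.
Width = 2Δx = 3.63 m.

3.63 m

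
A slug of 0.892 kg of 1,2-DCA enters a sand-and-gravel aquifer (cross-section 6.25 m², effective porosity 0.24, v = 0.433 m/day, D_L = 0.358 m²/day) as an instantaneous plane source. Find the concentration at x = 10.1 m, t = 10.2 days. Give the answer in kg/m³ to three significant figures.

For an instantaneous plane source, C(x,t) = M/(n_e·A·√(4πDt)) · exp(−(x−vt)²/(4Dt)), with n_e·A the pore (flow) area.
Plume center vt = 0.433 × 10.2 = 4.4166 m, so the well at 10.1 m is 5.6834 m downgradient of the peak.
√(4πDt) = 6.774 m, giving peak height M/(n_e·A·√(4πDt)) = 0.892/(0.24 × 6.25 × 6.774) = 0.08779 kg/m³.
(x−vt)²/(4Dt) = (5.6834)²/(4 × 0.358 × 10.2) = 2.211; exp(−2.211) = 0.1096.
C = 0.08779 × 0.1096 = 0.00962 kg/m³.

0.00962 kg/m³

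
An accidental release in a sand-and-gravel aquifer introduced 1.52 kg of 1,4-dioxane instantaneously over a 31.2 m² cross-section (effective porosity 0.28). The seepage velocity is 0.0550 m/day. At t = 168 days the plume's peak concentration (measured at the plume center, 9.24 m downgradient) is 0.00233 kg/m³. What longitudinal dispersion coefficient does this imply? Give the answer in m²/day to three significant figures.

At the plume center C_max = M/(n_e·A·√(4πDt)), so D = M²/(4πt·(n_e·A·C_max)²).
n_e·A·C_max = 0.28 × 31.2 × 0.00233 = 0.02035 kg/m.
D = 1.52²/(4π × 168 × 0.02035²) = 2.64 m²/day.

2.64 m²/day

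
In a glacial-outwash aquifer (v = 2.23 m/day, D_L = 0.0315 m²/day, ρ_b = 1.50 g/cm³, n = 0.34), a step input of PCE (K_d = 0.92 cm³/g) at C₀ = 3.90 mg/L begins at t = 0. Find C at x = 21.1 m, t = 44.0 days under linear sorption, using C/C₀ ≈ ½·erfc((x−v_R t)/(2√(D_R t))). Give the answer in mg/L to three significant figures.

0.0416 mg/L

Retardation factor R = 1 + ρ_b·K_d/n = 1 + 1.50 × 0.92/0.34 = 5.059.
Sorption retards both mechanisms: v_R = v/R = 0.4408 m/day, D_R = D/R = 0.006227 m²/day.
v_R·t = 0.4408 × 44.0 = 19.3952 m; 2√(D_R t) = 1.047 m; argument = (21.1 − 19.3952)/1.047 = 1.628.
C = C₀ × ½·erfc(1.628) = 3.90 × 0.01066 = 0.0416 mg/L.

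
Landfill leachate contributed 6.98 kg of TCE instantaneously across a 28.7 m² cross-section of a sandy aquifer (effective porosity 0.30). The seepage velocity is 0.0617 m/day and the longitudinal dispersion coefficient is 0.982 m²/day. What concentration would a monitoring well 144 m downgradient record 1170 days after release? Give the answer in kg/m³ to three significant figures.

0.00220 kg/m³

For an instantaneous plane source, C(x,t) = M/(n_e·A·√(4πDt)) · exp(−(x−vt)²/(4Dt)), with n_e·A the pore (flow) area.
Plume center vt = 0.0617 × 1170 = 72.189 m, so the well at 144 m is 71.811 m downgradient of the peak.
√(4πDt) = 120.2 m, giving peak height M/(n_e·A·√(4πDt)) = 6.98/(0.30 × 28.7 × 120.2) = 0.006744 kg/m³.
(x−vt)²/(4Dt) = (71.811)²/(4 × 0.982 × 1170) = 1.122; exp(−1.122) = 0.3256.
C = 0.006744 × 0.3256 = 0.00220 kg/m³.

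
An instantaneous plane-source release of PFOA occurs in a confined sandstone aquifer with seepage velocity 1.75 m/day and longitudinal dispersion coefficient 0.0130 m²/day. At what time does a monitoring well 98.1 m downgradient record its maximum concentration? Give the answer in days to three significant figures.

For the 1D instantaneous-source solution, setting ∂C/∂t = 0 at fixed x gives v²t² + 2Dt − x² = 0, so t = (√(D² + v²x²) − D)/v².
√(D² + v²x²) = √(0.0130² + 1.75² × 98.1²) = 171.7; v² = 3.0625.
t = (171.7 − 0.0130)/3.0625 = 56.1 days (vs. the pure-advection estimate x/v = 56.1 d).

56.1 days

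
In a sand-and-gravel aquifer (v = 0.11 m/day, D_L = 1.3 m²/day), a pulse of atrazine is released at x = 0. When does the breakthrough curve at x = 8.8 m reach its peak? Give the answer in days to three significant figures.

26.5 days

For the 1D instantaneous-source solution, setting ∂C/∂t = 0 at fixed x gives v²t² + 2Dt − x² = 0, so t = (√(D² + v²x²) − D)/v².
√(D² + v²x²) = √(1.3² + 0.11² × 8.8²) = 1.621; v² = 0.0121.
t = (1.621 − 1.3)/0.0121 = 26.5 days (vs. the pure-advection estimate x/v = 80.0 d).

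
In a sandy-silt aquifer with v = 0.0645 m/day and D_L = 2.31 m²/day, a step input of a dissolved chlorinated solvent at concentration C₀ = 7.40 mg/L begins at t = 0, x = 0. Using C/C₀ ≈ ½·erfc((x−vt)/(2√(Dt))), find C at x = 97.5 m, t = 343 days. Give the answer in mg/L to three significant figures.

For a continuous step input, C/C₀ ≈ ½·erfc((x−vt)/(2√(Dt))).
vt = 0.0645 × 343 = 22.1235 m and 2√(Dt) = 2√(2.31 × 343) = 56.30 m.
Argument (x−vt)/(2√(Dt)) = (97.5 − 22.1235)/56.30 = 1.339; ½·erfc(1.339) = 0.02914.
C = 7.40 × 0.02914 = 0.216 mg/L.

0.216 mg/L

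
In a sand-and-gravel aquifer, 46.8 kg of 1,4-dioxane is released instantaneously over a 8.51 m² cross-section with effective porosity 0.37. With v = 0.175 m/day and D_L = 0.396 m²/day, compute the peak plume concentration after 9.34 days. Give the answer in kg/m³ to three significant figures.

2.18 kg/m³

The peak of an instantaneous 1D plume sits at x = vt; there the Gaussian factor is 1 and C_max = M/(n_e·A·√(4πDt)), where n_e·A is the pore area the mass is dissolved in.
√(4πDt) = √(4π × 0.396 × 9.34) = 6.818 m, so C_max = 46.8/(0.37 × 8.51 × 6.818) = 2.18 kg/m³.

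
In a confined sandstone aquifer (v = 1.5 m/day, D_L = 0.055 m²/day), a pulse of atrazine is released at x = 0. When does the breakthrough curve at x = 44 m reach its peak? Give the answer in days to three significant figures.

29.3 days

For the 1D instantaneous-source solution, setting ∂C/∂t = 0 at fixed x gives v²t² + 2Dt − x² = 0, so t = (√(D² + v²x²) − D)/v².
√(D² + v²x²) = √(0.055² + 1.5² × 44²) = 66.00; v² = 2.25.
t = (66.00 − 0.055)/2.25 = 29.3 days (vs. the pure-advection estimate x/v = 29.3 d).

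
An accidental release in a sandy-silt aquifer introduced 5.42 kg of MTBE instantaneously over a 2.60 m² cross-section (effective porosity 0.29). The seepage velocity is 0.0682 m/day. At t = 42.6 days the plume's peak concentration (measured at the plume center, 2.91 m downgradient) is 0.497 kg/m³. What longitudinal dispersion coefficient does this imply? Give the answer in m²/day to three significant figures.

0.391 m²/day

At the plume center C_max = M/(n_e·A·√(4πDt)), so D = M²/(4πt·(n_e·A·C_max)²).
n_e·A·C_max = 0.29 × 2.60 × 0.497 = 0.3747 kg/m.
D = 5.42²/(4π × 42.6 × 0.3747²) = 0.391 m²/day.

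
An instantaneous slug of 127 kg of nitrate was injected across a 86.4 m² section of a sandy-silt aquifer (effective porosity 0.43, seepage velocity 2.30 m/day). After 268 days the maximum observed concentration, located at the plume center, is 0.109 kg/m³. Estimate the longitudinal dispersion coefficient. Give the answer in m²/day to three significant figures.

At the plume center C_max = M/(n_e·A·√(4πDt)), so D = M²/(4πt·(n_e·A·C_max)²).
n_e·A·C_max = 0.43 × 86.4 × 0.109 = 4.050 kg/m.
D = 127²/(4π × 268 × 4.050²) = 0.292 m²/day.

0.292 m²/day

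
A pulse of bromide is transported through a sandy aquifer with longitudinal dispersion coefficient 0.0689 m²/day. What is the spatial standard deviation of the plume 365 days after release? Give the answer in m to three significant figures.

Dispersive spreading gives a Gaussian with σ² = 2Dt; advection only shifts the center.
σ = √(2 × 0.0689 × 365) = 7.09 m.

7.09 m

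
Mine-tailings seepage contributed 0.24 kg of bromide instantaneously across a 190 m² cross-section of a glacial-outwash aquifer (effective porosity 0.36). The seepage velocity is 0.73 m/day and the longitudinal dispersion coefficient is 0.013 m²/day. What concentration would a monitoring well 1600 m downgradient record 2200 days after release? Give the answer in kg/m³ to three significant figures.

0.000135 kg/m³

For an instantaneous plane source, C(x,t) = M/(n_e·A·√(4πDt)) · exp(−(x−vt)²/(4Dt)), with n_e·A the pore (flow) area.
Plume center vt = 0.73 × 2200 = 1606 m, so the well at 1600 m is 6 m upgradient of the peak.
√(4πDt) = 18.96 m, giving peak height M/(n_e·A·√(4πDt)) = 0.24/(0.36 × 190 × 18.96) = 0.0001851 kg/m³.
(x−vt)²/(4Dt) = (-6)²/(4 × 0.013 × 2200) = 0.3147; exp(−0.3147) = 0.7300.
C = 0.0001851 × 0.7300 = 0.000135 kg/m³.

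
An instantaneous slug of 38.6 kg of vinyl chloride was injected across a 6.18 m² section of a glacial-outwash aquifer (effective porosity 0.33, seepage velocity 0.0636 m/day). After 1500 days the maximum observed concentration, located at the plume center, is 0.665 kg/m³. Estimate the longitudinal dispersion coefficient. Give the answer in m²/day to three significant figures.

0.0430 m²/day

At the plume center C_max = M/(n_e·A·√(4πDt)), so D = M²/(4πt·(n_e·A·C_max)²).
n_e·A·C_max = 0.33 × 6.18 × 0.665 = 1.356 kg/m.
D = 38.6²/(4π × 1500 × 1.356²) = 0.0430 m²/day.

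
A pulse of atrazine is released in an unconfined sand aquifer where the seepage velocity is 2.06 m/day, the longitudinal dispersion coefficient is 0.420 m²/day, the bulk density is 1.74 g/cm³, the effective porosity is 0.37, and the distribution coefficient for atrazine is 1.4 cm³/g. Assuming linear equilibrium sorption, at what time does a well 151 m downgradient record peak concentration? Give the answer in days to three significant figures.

555 days

Retardation factor R = 1 + ρ_b·K_d/n = 1 + 1.74 × 1.4/0.37 = 7.584.
Sorption retards both mechanisms: v_R = v/R = 0.2716 m/day, D_R = D/R = 0.05538 m²/day.
Peak time from v_R²t² + 2D_R t − x² = 0: t = (√(D_R² + v_R²x²) − D_R)/v_R².
√(D_R² + v_R²x²) = √(0.05538² + 0.2716² × 151²) = 41.01; v_R² = 0.07377.
t = (41.01 − 0.05538)/0.07377 = 555 days.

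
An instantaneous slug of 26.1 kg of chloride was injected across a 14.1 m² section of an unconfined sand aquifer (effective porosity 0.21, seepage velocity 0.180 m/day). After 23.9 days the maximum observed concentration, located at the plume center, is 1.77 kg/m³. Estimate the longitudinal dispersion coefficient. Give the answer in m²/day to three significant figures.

0.0826 m²/day

At the plume center C_max = M/(n_e·A·√(4πDt)), so D = M²/(4πt·(n_e·A·C_max)²).
n_e·A·C_max = 0.21 × 14.1 × 1.77 = 5.241 kg/m.
D = 26.1²/(4π × 23.9 × 5.241²) = 0.0826 m²/day.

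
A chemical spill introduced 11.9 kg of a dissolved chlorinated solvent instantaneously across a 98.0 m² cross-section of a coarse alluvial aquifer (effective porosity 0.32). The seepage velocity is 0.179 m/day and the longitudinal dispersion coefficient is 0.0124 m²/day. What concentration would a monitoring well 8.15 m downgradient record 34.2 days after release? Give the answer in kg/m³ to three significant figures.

0.0145 kg/m³

For an instantaneous plane source, C(x,t) = M/(n_e·A·√(4πDt)) · exp(−(x−vt)²/(4Dt)), with n_e·A the pore (flow) area.
Plume center vt = 0.179 × 34.2 = 6.1218 m, so the well at 8.15 m is 2.0282 m downgradient of the peak.
√(4πDt) = 2.308 m, giving peak height M/(n_e·A·√(4πDt)) = 11.9/(0.32 × 98.0 × 2.308) = 0.1644 kg/m³.
(x−vt)²/(4Dt) = (2.0282)²/(4 × 0.0124 × 34.2) = 2.425; exp(−2.425) = 0.08848.
C = 0.1644 × 0.08848 = 0.0145 kg/m³.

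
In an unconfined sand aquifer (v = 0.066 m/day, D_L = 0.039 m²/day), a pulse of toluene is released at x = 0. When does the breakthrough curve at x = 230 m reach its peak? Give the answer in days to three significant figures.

For the 1D instantaneous-source solution, setting ∂C/∂t = 0 at fixed x gives v²t² + 2Dt − x² = 0, so t = (√(D² + v²x²) − D)/v².
√(D² + v²x²) = √(0.039² + 0.066² × 230²) = 15.18; v² = 0.004356.
t = (15.18 − 0.039)/0.004356 = 3480 days (vs. the pure-advection estimate x/v = 3480 d).

3480 days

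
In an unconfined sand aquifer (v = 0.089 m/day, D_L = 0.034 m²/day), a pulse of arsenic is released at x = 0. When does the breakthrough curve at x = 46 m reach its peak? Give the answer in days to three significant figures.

513 days

For the 1D instantaneous-source solution, setting ∂C/∂t = 0 at fixed x gives v²t² + 2Dt − x² = 0, so t = (√(D² + v²x²) − D)/v².
√(D² + v²x²) = √(0.034² + 0.089² × 46²) = 4.094; v² = 0.007921.
t = (4.094 − 0.034)/0.007921 = 513 days (vs. the pure-advection estimate x/v = 517 d).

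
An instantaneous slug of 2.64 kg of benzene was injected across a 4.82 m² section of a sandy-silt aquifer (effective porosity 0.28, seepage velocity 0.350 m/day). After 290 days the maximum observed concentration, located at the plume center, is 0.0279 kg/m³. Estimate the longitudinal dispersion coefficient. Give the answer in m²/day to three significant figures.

1.35 m²/day

At the plume center C_max = M/(n_e·A·√(4πDt)), so D = M²/(4πt·(n_e·A·C_max)²).
n_e·A·C_max = 0.28 × 4.82 × 0.0279 = 0.03765 kg/m.
D = 2.64²/(4π × 290 × 0.03765²) = 1.35 m²/day.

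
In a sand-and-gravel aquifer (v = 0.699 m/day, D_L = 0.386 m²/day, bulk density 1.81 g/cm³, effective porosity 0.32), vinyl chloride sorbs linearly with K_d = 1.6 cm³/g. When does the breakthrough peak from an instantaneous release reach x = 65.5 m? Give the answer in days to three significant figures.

934 days

Retardation factor R = 1 + ρ_b·K_d/n = 1 + 1.81 × 1.6/0.32 = 10.05.
Sorption retards both mechanisms: v_R = v/R = 0.06955 m/day, D_R = D/R = 0.03841 m²/day.
Peak time from v_R²t² + 2D_R t − x² = 0: t = (√(D_R² + v_R²x²) − D_R)/v_R².
√(D_R² + v_R²x²) = √(0.03841² + 0.06955² × 65.5²) = 4.556; v_R² = 0.004837.
t = (4.556 − 0.03841)/0.004837 = 934 days.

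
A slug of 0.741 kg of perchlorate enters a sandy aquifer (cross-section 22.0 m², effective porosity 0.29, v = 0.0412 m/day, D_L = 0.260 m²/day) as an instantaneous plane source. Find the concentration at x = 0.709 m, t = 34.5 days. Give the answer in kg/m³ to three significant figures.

For an instantaneous plane source, C(x,t) = M/(n_e·A·√(4πDt)) · exp(−(x−vt)²/(4Dt)), with n_e·A the pore (flow) area.
Plume center vt = 0.0412 × 34.5 = 1.4214 m, so the well at 0.709 m is 0.7124 m upgradient of the peak.
√(4πDt) = 10.62 m, giving peak height M/(n_e·A·√(4πDt)) = 0.741/(0.29 × 22.0 × 10.62) = 0.01094 kg/m³.
(x−vt)²/(4Dt) = (-0.7124)²/(4 × 0.260 × 34.5) = 0.01414; exp(−0.01414) = 0.9860.
C = 0.01094 × 0.9860 = 0.0108 kg/m³.

0.0108 kg/m³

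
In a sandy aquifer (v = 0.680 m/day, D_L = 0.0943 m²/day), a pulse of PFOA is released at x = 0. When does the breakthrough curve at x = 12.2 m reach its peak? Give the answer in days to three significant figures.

For the 1D instantaneous-source solution, setting ∂C/∂t = 0 at fixed x gives v²t² + 2Dt − x² = 0, so t = (√(D² + v²x²) − D)/v².
√(D² + v²x²) = √(0.0943² + 0.680² × 12.2²) = 8.297; v² = 0.4624.
t = (8.297 − 0.0943)/0.4624 = 17.7 days (vs. the pure-advection estimate x/v = 17.9 d).

17.7 days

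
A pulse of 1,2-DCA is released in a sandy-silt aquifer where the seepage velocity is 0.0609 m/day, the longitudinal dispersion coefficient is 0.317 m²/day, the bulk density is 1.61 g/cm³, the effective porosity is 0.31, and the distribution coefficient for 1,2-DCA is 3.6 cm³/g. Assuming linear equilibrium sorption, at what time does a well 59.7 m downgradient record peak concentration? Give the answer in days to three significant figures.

17700 days

Retardation factor R = 1 + ρ_b·K_d/n = 1 + 1.61 × 3.6/0.31 = 19.70.
Sorption retards both mechanisms: v_R = v/R = 0.003091 m/day, D_R = D/R = 0.01609 m²/day.
Peak time from v_R²t² + 2D_R t − x² = 0: t = (√(D_R² + v_R²x²) − D_R)/v_R².
√(D_R² + v_R²x²) = √(0.01609² + 0.003091² × 59.7²) = 0.1852; v_R² = 9.554e-06.
t = (0.1852 − 0.01609)/9.554e-06 = 17700 days.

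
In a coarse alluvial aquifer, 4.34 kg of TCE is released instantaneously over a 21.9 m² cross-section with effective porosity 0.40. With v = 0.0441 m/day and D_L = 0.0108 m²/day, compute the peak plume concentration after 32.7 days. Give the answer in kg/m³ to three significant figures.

0.235 kg/m³

The peak of an instantaneous 1D plume sits at x = vt; there the Gaussian factor is 1 and C_max = M/(n_e·A·√(4πDt)), where n_e·A is the pore area the mass is dissolved in.
√(4πDt) = √(4π × 0.0108 × 32.7) = 2.107 m, so C_max = 4.34/(0.40 × 21.9 × 2.107) = 0.235 kg/m³.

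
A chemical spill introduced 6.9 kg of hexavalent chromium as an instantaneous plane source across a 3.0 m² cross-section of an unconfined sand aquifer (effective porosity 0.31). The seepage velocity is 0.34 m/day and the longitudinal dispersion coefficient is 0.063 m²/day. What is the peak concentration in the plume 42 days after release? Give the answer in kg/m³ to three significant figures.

1.29 kg/m³

The peak of an instantaneous 1D plume sits at x = vt; there the Gaussian factor is 1 and C_max = M/(n_e·A·√(4πDt)), where n_e·A is the pore area the mass is dissolved in.
√(4πDt) = √(4π × 0.063 × 42) = 5.766 m, so C_max = 6.9/(0.31 × 3.0 × 5.766) = 1.29 kg/m³.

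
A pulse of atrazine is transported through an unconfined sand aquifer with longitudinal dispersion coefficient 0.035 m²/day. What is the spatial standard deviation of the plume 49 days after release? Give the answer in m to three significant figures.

1.85 m

Dispersive spreading gives a Gaussian with σ² = 2Dt; advection only shifts the center.
σ = √(2 × 0.035 × 49) = 1.85 m.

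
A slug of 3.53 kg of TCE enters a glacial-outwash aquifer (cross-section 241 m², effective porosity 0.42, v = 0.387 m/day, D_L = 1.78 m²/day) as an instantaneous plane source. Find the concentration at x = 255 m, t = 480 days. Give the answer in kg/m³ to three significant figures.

For an instantaneous plane source, C(x,t) = M/(n_e·A·√(4πDt)) · exp(−(x−vt)²/(4Dt)), with n_e·A the pore (flow) area.
Plume center vt = 0.387 × 480 = 185.76 m, so the well at 255 m is 69.24 m downgradient of the peak.
√(4πDt) = 103.6 m, giving peak height M/(n_e·A·√(4πDt)) = 3.53/(0.42 × 241 × 103.6) = 0.0003366 kg/m³.
(x−vt)²/(4Dt) = (69.24)²/(4 × 1.78 × 480) = 1.403; exp(−1.403) = 0.2459.
C = 0.0003366 × 0.2459 = 8.28e-05 kg/m³.

8.28e-05 kg/m³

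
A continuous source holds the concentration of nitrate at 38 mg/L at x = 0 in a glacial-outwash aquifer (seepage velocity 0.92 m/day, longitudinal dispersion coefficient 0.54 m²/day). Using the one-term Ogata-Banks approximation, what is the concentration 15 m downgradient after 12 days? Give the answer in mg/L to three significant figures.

5.16 mg/L

For a continuous step input, C/C₀ ≈ ½·erfc((x−vt)/(2√(Dt))).
vt = 0.92 × 12 = 11.04 m and 2√(Dt) = 2√(0.54 × 12) = 5.091 m.
Argument (x−vt)/(2√(Dt)) = (15 − 11.04)/5.091 = 0.7778; ½·erfc(0.7778) = 0.1357.
C = 38 × 0.1357 = 5.16 mg/L.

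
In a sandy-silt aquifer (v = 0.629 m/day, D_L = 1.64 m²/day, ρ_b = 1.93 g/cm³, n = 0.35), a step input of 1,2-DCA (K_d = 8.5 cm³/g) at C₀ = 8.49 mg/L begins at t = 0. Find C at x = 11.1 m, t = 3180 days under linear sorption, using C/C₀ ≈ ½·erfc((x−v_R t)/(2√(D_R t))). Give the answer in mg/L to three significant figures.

8.33 mg/L

Retardation factor R = 1 + ρ_b·K_d/n = 1 + 1.93 × 8.5/0.35 = 47.87.
Sorption retards both mechanisms: v_R = v/R = 0.01314 m/day, D_R = D/R = 0.03426 m²/day.
v_R·t = 0.01314 × 3180 = 41.7852 m; 2√(D_R t) = 20.88 m; argument = (11.1 − 41.7852)/20.88 = -1.470.
C = C₀ × ½·erfc(-1.470) = 8.49 × 0.9812 = 8.33 mg/L.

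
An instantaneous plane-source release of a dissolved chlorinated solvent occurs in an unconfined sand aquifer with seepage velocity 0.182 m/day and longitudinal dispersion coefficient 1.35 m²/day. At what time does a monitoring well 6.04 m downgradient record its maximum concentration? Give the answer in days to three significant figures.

For the 1D instantaneous-source solution, setting ∂C/∂t = 0 at fixed x gives v²t² + 2Dt − x² = 0, so t = (√(D² + v²x²) − D)/v².
√(D² + v²x²) = √(1.35² + 0.182² × 6.04²) = 1.741; v² = 0.033124.
t = (1.741 − 1.35)/0.033124 = 11.8 days (vs. the pure-advection estimate x/v = 33.2 d).

11.8 days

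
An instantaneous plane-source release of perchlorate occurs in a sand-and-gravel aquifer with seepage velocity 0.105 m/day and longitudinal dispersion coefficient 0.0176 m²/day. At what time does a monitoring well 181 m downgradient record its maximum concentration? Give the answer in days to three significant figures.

1720 days

For the 1D instantaneous-source solution, setting ∂C/∂t = 0 at fixed x gives v²t² + 2Dt − x² = 0, so t = (√(D² + v²x²) − D)/v².
√(D² + v²x²) = √(0.0176² + 0.105² × 181²) = 19.01; v² = 0.011025.
t = (19.01 − 0.0176)/0.011025 = 1720 days (vs. the pure-advection estimate x/v = 1720 d).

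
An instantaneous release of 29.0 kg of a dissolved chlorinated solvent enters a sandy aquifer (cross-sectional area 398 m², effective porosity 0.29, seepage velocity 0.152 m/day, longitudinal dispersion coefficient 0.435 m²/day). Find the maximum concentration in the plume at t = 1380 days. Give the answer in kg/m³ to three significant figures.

The peak of an instantaneous 1D plume sits at x = vt; there the Gaussian factor is 1 and C_max = M/(n_e·A·√(4πDt)), where n_e·A is the pore area the mass is dissolved in.
√(4πDt) = √(4π × 0.435 × 1380) = 86.85 m, so C_max = 29.0/(0.29 × 398 × 86.85) = 0.00289 kg/m³.

0.00289 kg/m³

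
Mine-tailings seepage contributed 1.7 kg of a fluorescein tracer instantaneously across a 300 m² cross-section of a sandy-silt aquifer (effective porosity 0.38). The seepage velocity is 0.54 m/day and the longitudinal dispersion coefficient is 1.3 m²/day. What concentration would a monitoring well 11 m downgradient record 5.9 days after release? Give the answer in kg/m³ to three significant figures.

For an instantaneous plane source, C(x,t) = M/(n_e·A·√(4πDt)) · exp(−(x−vt)²/(4Dt)), with n_e·A the pore (flow) area.
Plume center vt = 0.54 × 5.9 = 3.186 m, so the well at 11 m is 7.814 m downgradient of the peak.
√(4πDt) = 9.818 m, giving peak height M/(n_e·A·√(4πDt)) = 1.7/(0.38 × 300 × 9.818) = 0.001519 kg/m³.
(x−vt)²/(4Dt) = (7.814)²/(4 × 1.3 × 5.9) = 1.990; exp(−1.990) = 0.1367.
C = 0.001519 × 0.1367 = 0.000208 kg/m³.

0.000208 kg/m³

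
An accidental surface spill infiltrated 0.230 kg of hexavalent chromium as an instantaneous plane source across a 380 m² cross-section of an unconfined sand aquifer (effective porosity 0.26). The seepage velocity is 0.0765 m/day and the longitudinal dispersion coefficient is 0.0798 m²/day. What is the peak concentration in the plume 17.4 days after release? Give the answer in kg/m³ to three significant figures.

The peak of an instantaneous 1D plume sits at x = vt; there the Gaussian factor is 1 and C_max = M/(n_e·A·√(4πDt)), where n_e·A is the pore area the mass is dissolved in.
√(4πDt) = √(4π × 0.0798 × 17.4) = 4.177 m, so C_max = 0.230/(0.26 × 380 × 4.177) = 0.000557 kg/m³.

0.000557 kg/m³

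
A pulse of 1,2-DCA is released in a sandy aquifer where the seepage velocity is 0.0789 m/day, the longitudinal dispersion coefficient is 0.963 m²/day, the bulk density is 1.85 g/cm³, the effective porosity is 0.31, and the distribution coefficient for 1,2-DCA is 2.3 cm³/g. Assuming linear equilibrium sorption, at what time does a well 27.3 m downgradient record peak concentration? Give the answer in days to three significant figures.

3300 days

Retardation factor R = 1 + ρ_b·K_d/n = 1 + 1.85 × 2.3/0.31 = 14.73.
Sorption retards both mechanisms: v_R = v/R = 0.005356 m/day, D_R = D/R = 0.06538 m²/day.
Peak time from v_R²t² + 2D_R t − x² = 0: t = (√(D_R² + v_R²x²) − D_R)/v_R².
√(D_R² + v_R²x²) = √(0.06538² + 0.005356² × 27.3²) = 0.1602; v_R² = 2.869e-05.
t = (0.1602 − 0.06538)/2.869e-05 = 3300 days.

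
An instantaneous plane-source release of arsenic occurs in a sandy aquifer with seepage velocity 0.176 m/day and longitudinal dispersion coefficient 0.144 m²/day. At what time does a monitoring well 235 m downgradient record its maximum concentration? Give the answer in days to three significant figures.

1330 days

For the 1D instantaneous-source solution, setting ∂C/∂t = 0 at fixed x gives v²t² + 2Dt − x² = 0, so t = (√(D² + v²x²) − D)/v².
√(D² + v²x²) = √(0.144² + 0.176² × 235²) = 41.36; v² = 0.030976.
t = (41.36 − 0.144)/0.030976 = 1330 days (vs. the pure-advection estimate x/v = 1340 d).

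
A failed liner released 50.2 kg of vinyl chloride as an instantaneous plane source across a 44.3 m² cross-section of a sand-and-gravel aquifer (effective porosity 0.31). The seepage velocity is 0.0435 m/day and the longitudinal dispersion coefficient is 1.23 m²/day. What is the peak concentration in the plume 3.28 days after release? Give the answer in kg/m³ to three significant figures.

0.513 kg/m³

The peak of an instantaneous 1D plume sits at x = vt; there the Gaussian factor is 1 and C_max = M/(n_e·A·√(4πDt)), where n_e·A is the pore area the mass is dissolved in.
√(4πDt) = √(4π × 1.23 × 3.28) = 7.120 m, so C_max = 50.2/(0.31 × 44.3 × 7.120) = 0.513 kg/m³.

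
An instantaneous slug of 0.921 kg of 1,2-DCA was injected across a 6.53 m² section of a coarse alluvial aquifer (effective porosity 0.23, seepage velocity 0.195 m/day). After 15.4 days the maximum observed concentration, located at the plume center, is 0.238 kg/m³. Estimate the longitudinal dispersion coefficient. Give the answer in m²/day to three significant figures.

At the plume center C_max = M/(n_e·A·√(4πDt)), so D = M²/(4πt·(n_e·A·C_max)²).
n_e·A·C_max = 0.23 × 6.53 × 0.238 = 0.3575 kg/m.
D = 0.921²/(4π × 15.4 × 0.3575²) = 0.0343 m²/day.

0.0343 m²/day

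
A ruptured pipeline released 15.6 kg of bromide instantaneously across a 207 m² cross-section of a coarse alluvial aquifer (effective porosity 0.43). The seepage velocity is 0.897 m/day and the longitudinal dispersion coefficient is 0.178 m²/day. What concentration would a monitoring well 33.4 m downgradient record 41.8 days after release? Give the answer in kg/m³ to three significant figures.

0.0103 kg/m³

For an instantaneous plane source, C(x,t) = M/(n_e·A·√(4πDt)) · exp(−(x−vt)²/(4Dt)), with n_e·A the pore (flow) area.
Plume center vt = 0.897 × 41.8 = 37.4946 m, so the well at 33.4 m is 4.0946 m upgradient of the peak.
√(4πDt) = 9.669 m, giving peak height M/(n_e·A·√(4πDt)) = 15.6/(0.43 × 207 × 9.669) = 0.01813 kg/m³.
(x−vt)²/(4Dt) = (-4.0946)²/(4 × 0.178 × 41.8) = 0.5633; exp(−0.5633) = 0.5693.
C = 0.01813 × 0.5693 = 0.0103 kg/m³.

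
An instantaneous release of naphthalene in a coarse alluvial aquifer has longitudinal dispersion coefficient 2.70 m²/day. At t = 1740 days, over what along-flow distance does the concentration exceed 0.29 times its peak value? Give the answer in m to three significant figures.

The plume is Gaussian with σ = √(2Dt) = √(2 × 2.70 × 1740) = 96.93 m.
C/C_peak = exp(−Δx²/(2σ²)) = 0.29 ⇒ Δx = σ·√(−2 ln 0.29) = 96.93 × 1.573 = 152.5 m.
Width = 2Δx = 305 m.

305 m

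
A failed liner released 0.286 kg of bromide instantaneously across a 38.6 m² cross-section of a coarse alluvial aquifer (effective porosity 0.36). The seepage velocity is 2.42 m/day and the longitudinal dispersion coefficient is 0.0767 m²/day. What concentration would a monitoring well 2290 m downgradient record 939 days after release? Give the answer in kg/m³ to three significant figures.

0.000233 kg/m³

For an instantaneous plane source, C(x,t) = M/(n_e·A·√(4πDt)) · exp(−(x−vt)²/(4Dt)), with n_e·A the pore (flow) area.
Plume center vt = 2.42 × 939 = 2272.38 m, so the well at 2290 m is 17.62 m downgradient of the peak.
√(4πDt) = 30.08 m, giving peak height M/(n_e·A·√(4πDt)) = 0.286/(0.36 × 38.6 × 30.08) = 0.0006842 kg/m³.
(x−vt)²/(4Dt) = (17.62)²/(4 × 0.0767 × 939) = 1.078; exp(−1.078) = 0.3403.
C = 0.0006842 × 0.3403 = 0.000233 kg/m³.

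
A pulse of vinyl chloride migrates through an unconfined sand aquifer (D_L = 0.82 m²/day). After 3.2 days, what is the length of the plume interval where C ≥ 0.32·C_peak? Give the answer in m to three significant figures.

6.92 m

The plume is Gaussian with σ = √(2Dt) = √(2 × 0.82 × 3.2) = 2.291 m.
C/C_peak = exp(−Δx²/(2σ²)) = 0.32 ⇒ Δx = σ·√(−2 ln 0.32) = 2.291 × 1.510 = 3.459 m.
Width = 2Δx = 6.92 m.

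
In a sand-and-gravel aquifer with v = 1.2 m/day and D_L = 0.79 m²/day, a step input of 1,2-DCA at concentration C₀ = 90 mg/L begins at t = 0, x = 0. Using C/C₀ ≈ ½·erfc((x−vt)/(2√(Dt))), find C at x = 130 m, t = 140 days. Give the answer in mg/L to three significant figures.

89.5 mg/L

For a continuous step input, C/C₀ ≈ ½·erfc((x−vt)/(2√(Dt))).
vt = 1.2 × 140 = 168 m and 2√(Dt) = 2√(0.79 × 140) = 21.03 m.
Argument (x−vt)/(2√(Dt)) = (130 − 168)/21.03 = -1.807; ½·erfc(-1.807) = 0.9947.
C = 90 × 0.9947 = 89.5 mg/L.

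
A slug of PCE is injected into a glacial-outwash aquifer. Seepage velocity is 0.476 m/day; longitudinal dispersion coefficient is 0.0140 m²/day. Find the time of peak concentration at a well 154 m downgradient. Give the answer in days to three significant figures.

323 days

For the 1D instantaneous-source solution, setting ∂C/∂t = 0 at fixed x gives v²t² + 2Dt − x² = 0, so t = (√(D² + v²x²) − D)/v².
√(D² + v²x²) = √(0.0140² + 0.476² × 154²) = 73.30; v² = 0.226576.
t = (73.30 − 0.0140)/0.226576 = 323 days (vs. the pure-advection estimate x/v = 324 d).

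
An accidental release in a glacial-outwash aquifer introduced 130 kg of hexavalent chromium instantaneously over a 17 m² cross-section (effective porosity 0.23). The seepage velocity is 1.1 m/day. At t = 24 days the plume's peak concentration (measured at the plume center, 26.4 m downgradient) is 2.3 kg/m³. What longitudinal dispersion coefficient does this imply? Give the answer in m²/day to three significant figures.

0.693 m²/day

At the plume center C_max = M/(n_e·A·√(4πDt)), so D = M²/(4πt·(n_e·A·C_max)²).
n_e·A·C_max = 0.23 × 17 × 2.3 = 8.993 kg/m.
D = 130²/(4π × 24 × 8.993²) = 0.693 m²/day.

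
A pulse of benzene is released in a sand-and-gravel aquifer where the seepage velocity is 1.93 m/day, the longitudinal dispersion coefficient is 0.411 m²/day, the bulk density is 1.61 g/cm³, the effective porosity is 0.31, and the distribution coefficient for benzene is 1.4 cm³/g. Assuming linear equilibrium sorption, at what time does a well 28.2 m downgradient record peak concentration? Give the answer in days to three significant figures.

Retardation factor R = 1 + ρ_b·K_d/n = 1 + 1.61 × 1.4/0.31 = 8.271.
Sorption retards both mechanisms: v_R = v/R = 0.2333 m/day, D_R = D/R = 0.04969 m²/day.
Peak time from v_R²t² + 2D_R t − x² = 0: t = (√(D_R² + v_R²x²) − D_R)/v_R².
√(D_R² + v_R²x²) = √(0.04969² + 0.2333² × 28.2²) = 6.579; v_R² = 0.05443.
t = (6.579 − 0.04969)/0.05443 = 120 days.

120 days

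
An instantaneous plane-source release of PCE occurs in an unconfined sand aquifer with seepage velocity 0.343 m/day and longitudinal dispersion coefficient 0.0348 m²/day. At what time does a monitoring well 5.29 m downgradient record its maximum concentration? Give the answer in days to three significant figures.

15.1 days

For the 1D instantaneous-source solution, setting ∂C/∂t = 0 at fixed x gives v²t² + 2Dt − x² = 0, so t = (√(D² + v²x²) − D)/v².
√(D² + v²x²) = √(0.0348² + 0.343² × 5.29²) = 1.815; v² = 0.117649.
t = (1.815 − 0.0348)/0.117649 = 15.1 days (vs. the pure-advection estimate x/v = 15.4 d).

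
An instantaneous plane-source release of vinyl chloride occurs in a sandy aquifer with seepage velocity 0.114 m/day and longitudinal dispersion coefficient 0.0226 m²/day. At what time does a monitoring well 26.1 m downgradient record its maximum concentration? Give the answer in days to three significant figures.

227 days

For the 1D instantaneous-source solution, setting ∂C/∂t = 0 at fixed x gives v²t² + 2Dt − x² = 0, so t = (√(D² + v²x²) − D)/v².
√(D² + v²x²) = √(0.0226² + 0.114² × 26.1²) = 2.975; v² = 0.012996.
t = (2.975 − 0.0226)/0.012996 = 227 days (vs. the pure-advection estimate x/v = 229 d).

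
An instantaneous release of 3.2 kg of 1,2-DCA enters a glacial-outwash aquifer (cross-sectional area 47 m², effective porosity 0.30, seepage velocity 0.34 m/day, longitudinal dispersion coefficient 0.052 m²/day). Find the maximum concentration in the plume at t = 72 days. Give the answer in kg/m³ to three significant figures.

0.0331 kg/m³

The peak of an instantaneous 1D plume sits at x = vt; there the Gaussian factor is 1 and C_max = M/(n_e·A·√(4πDt)), where n_e·A is the pore area the mass is dissolved in.
√(4πDt) = √(4π × 0.052 × 72) = 6.859 m, so C_max = 3.2/(0.30 × 47 × 6.859) = 0.0331 kg/m³.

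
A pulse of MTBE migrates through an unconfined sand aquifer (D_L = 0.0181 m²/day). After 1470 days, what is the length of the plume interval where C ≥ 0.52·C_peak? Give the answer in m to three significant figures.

16.7 m

The plume is Gaussian with σ = √(2Dt) = √(2 × 0.0181 × 1470) = 7.295 m.
C/C_peak = exp(−Δx²/(2σ²)) = 0.52 ⇒ Δx = σ·√(−2 ln 0.52) = 7.295 × 1.144 = 8.345 m.
Width = 2Δx = 16.7 m.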